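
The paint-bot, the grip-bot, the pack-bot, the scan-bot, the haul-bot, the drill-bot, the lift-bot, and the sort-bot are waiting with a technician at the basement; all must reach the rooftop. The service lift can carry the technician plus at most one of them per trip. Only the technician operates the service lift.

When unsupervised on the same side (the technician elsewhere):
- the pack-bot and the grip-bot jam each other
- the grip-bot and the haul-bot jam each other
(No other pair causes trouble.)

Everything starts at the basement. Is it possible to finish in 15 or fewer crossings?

Counting alone: the technician can take at most 1 across per trip to the rooftop, so moving all 8 needs at least 8 loaded trips out, with a return between consecutive ones — at least 15 crossings.
The safety rule pushes this higher. Following every safe sequence of crossings, the most of the 8 that can be at the rooftop as the service lift arrives there on crossing 15 is 7 — never all 8.
So the move cannot be finished within 15 crossings. (The shortest complete plan takes 17:)
1. Technician goes to the rooftop with the grip-bot.
2. Technician goes back to the basement alone.
3. Technician goes to the rooftop with the paint-bot.
4. Technician goes back to the basement alone.
5. Technician goes to the rooftop with the pack-bot.
6. Technician goes back to the basement with the grip-bot.
7. Technician goes to the rooftop with the haul-bot.
8. Technician goes back to the basement alone.
9. Technician goes to the rooftop with the scan-bot.
10. Technician goes back to the basement alone.
11. Technician goes to the rooftop with the drill-bot.
12. Technician goes back to the basement alone.
13. Technician goes to the rooftop with the lift-bot.
14. Technician goes back to the basement alone.
15. Technician goes to the rooftop with the sort-bot.
16. Technician goes back to the basement alone.
17. Technician goes to the rooftop with the grip-bot.

No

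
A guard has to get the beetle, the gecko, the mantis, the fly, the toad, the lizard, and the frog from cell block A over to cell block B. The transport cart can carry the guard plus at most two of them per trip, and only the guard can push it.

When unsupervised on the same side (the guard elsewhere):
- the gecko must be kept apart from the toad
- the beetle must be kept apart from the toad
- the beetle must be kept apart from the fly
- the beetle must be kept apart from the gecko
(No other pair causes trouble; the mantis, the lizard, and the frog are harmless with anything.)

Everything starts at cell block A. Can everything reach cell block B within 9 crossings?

Counting alone: the guard can take at most 2 across per trip to cell block B, so moving all 7 needs at least 4 loaded trips out, with a return between consecutive ones — at least 7 crossings.
The safety rule pushes this higher. Following every safe sequence of crossings, the most of the 7 that can be at cell block B as the transport cart arrives there on crossings 7, 9 is 5, 6 respectively — never all 7.
So the move cannot be finished within 9 crossings. (The shortest complete plan takes 11:)
1. Guard goes to cell block B with the beetle and the gecko.  [cell block A: the fly, the frog, the lizard, the mantis, the toad | cell block B: the beetle, the gecko]
2. Guard goes back to cell block A with the beetle.  [cell block A: the beetle, the fly, the frog, the lizard, the mantis, the toad | cell block B: the gecko]
3. Guard goes to cell block B with the beetle and the mantis.  [cell block A: the fly, the frog, the lizard, the toad | cell block B: the beetle, the gecko, the mantis]
4. Guard goes back to cell block A with the beetle.  [cell block A: the beetle, the fly, the frog, the lizard, the toad | cell block B: the gecko, the mantis]
5. Guard goes to cell block B with the beetle and the fly.  [cell block A: the frog, the lizard, the toad | cell block B: the beetle, the fly, the gecko, the mantis]
6. Guard goes back to cell block A with the beetle.  [cell block A: the beetle, the frog, the lizard, the toad | cell block B: the fly, the gecko, the mantis]
7. Guard goes to cell block B with the beetle and the lizard.  [cell block A: the frog, the toad | cell block B: the beetle, the fly, the gecko, the lizard, the mantis]
8. Guard goes back to cell block A with the beetle.  [cell block A: the beetle, the frog, the toad | cell block B: the fly, the gecko, the lizard, the mantis]
9. Guard goes to cell block B with the beetle and the frog.  [cell block A: the toad | cell block B: the beetle, the fly, the frog, the gecko, the lizard, the mantis]
10. Guard goes back to cell block A with the beetle.  [cell block A: the beetle, the toad | cell block B: the fly, the frog, the gecko, the lizard, the mantis]
11. Guard goes to cell block B with the beetle and the toad.  [cell block A: — | cell block B: the beetle, the fly, the frog, the gecko, the lizard, the mantis, the toad]

No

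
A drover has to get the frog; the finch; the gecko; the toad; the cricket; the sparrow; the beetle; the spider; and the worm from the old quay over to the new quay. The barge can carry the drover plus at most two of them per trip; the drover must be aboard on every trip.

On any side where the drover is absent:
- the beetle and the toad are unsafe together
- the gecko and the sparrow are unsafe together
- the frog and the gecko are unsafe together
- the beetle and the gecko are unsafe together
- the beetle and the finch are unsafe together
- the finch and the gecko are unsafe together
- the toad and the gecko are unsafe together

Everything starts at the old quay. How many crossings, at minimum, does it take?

15

Counting alone: the drover can take at most 2 across per trip to the new quay, so moving all 9 needs at least 5 loaded trips out, with a return between consecutive ones — at least 9 crossings.
The safety rule pushes this higher. Following every safe sequence of crossings, the most of the 9 that can be at the new quay as the barge arrives there on crossings 9, 11, 13 is 6, 7, 8 respectively — never all 9.
So no plan with fewer than 15 crossings exists, and this one achieves 15:
1. Drover goes to the new quay with the beetle and the gecko.
2. Drover goes back to the old quay with the gecko.
3. Drover goes to the new quay with the frog and the gecko.
4. Drover goes back to the old quay with the gecko.
5. Drover goes to the new quay with the cricket and the gecko.
6. Drover goes back to the old quay with the gecko.
7. Drover goes to the new quay with the gecko and the sparrow.
8. Drover goes back to the old quay with the gecko.
9. Drover goes to the new quay with the finch and the toad.
10. Drover goes back to the old quay with the beetle.
11. Drover goes to the new quay with the gecko and the spider.
12. Drover goes back to the old quay with the gecko.
13. Drover goes to the new quay with the gecko and the worm.
14. Drover goes back to the old quay with the gecko.
15. Drover goes to the new quay with the beetle and the gecko.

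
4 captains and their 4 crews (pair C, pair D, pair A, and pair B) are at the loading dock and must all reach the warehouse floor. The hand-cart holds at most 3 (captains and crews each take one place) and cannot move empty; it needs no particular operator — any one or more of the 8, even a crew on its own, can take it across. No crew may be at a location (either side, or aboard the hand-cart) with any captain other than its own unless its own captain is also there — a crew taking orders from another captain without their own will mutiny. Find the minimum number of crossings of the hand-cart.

9

Counting alone: each trip to the warehouse floor takes at most 3 across and each return brings at least 1 back, so after t trips out (and t−1 returns) at most 3t − (t−1) of the 8 are across; that first reaches 8 at t = 4, so at least 7 crossings are needed.
The safety rule pushes this higher. Following every safe sequence of crossings, the most of the 8 that can be at the warehouse floor as the hand-cart arrives there on crossing 7 is 7 — never all 8.
So no plan with fewer than 9 crossings exists, and this one achieves 9:
1. captain C and crew C cross → the warehouse floor.
2. captain C crosses ← the loading dock.
3. captain C, captain D, and crew D cross → the warehouse floor.
4. captain C and crew C cross ← the loading dock.
5. captain A, captain B, and captain C cross → the warehouse floor.
6. crew D crosses ← the loading dock.
7. crew C and crew D cross → the warehouse floor.
8. crew C crosses ← the loading dock.
9. crew A, crew B, and crew C cross → the warehouse floor.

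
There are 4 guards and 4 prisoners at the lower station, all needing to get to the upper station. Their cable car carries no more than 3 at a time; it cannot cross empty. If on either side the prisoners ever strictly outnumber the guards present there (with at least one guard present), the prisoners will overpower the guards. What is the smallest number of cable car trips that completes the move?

Counting alone: each trip to the upper station takes at most 3 across and each return brings at least 1 back, so after t trips out (and t−1 returns) at most 3t − (t−1) of the 8 are across; that first reaches 8 at t = 4, so at least 7 crossings are needed.
The safety rule pushes this higher. Following every safe sequence of crossings, the most of the 8 that can be at the upper station as the cable car arrives there on crossing 7 is 7 — never all 8.
So no plan with fewer than 9 crossings exists, and this one achieves 9:
1. 2 prisoners → the upper station.  (the lower station: 4G 2P; the upper station: 0G 2P)
2. 1 prisoner ← the lower station.  (the lower station: 4G 3P; the upper station: 0G 1P)
3. 3 prisoners → the upper station.  (the lower station: 4G 0P; the upper station: 0G 4P)
4. 1 prisoner ← the lower station.  (the lower station: 4G 1P; the upper station: 0G 3P)
5. 3 guards → the upper station.  (the lower station: 1G 1P; the upper station: 3G 3P)
6. 1 guard and 1 prisoner ← the lower station.  (the lower station: 2G 2P; the upper station: 2G 2P)
7. 2 guards → the upper station.  (the lower station: 0G 2P; the upper station: 4G 2P)
8. 1 prisoner ← the lower station.  (the lower station: 0G 3P; the upper station: 4G 1P)
9. 3 prisoners → the upper station.  (the lower station: 0G 0P; the upper station: 4G 4P)

9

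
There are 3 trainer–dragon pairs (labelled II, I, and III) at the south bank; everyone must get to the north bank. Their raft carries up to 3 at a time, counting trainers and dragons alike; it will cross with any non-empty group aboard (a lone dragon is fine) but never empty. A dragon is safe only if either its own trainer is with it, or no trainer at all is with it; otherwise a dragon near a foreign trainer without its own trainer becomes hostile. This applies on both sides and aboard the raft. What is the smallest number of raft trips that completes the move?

Counting alone: each trip to the north bank takes at most 3 across and each return brings at least 1 back, so after t trips out (and t−1 returns) at most 3t − (t−1) of the 6 are across; that first reaches 6 at t = 3, so at least 5 crossings are needed.
The plan below uses exactly 5 crossings, so it is optimal:
1. dragon II and trainer II cross → the north bank.
2. trainer II crosses ← the south bank.
3. trainer I, trainer II, and trainer III cross → the north bank.
4. dragon II crosses ← the south bank.
5. dragon I, dragon II, and dragon III cross → the north bank.

5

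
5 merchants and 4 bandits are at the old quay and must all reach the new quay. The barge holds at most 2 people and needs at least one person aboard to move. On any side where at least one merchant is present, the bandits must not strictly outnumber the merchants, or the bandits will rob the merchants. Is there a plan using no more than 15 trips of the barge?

Yes — this plan uses 15 crossings (≤ 15):
1. 2 bandits → the new quay.  (the old quay: 5M 2B; the new quay: 0M 2B)
2. 1 bandit ← the old quay.  (the old quay: 5M 3B; the new quay: 0M 1B)
3. 2 bandits → the new quay.  (the old quay: 5M 1B; the new quay: 0M 3B)
4. 1 bandit ← the old quay.  (the old quay: 5M 2B; the new quay: 0M 2B)
5. 2 merchants → the new quay.  (the old quay: 3M 2B; the new quay: 2M 2B)
6. 1 bandit ← the old quay.  (the old quay: 3M 3B; the new quay: 2M 1B)
7. 1 merchant and 1 bandit → the new quay.  (the old quay: 2M 2B; the new quay: 3M 2B)
8. 1 merchant ← the old quay.  (the old quay: 3M 2B; the new quay: 2M 2B)
9. 1 merchant and 1 bandit → the new quay.  (the old quay: 2M 1B; the new quay: 3M 3B)
10. 1 bandit ← the old quay.  (the old quay: 2M 2B; the new quay: 3M 2B)
11. 1 merchant and 1 bandit → the new quay.  (the old quay: 1M 1B; the new quay: 4M 3B)
12. 1 merchant ← the old quay.  (the old quay: 2M 1B; the new quay: 3M 3B)
13. 1 merchant and 1 bandit → the new quay.  (the old quay: 1M 0B; the new quay: 4M 4B)
14. 1 bandit ← the old quay.  (the old quay: 1M 1B; the new quay: 4M 3B)
15. 1 merchant and 1 bandit → the new quay.  (the old quay: 0M 0B; the new quay: 5M 4B)

Yes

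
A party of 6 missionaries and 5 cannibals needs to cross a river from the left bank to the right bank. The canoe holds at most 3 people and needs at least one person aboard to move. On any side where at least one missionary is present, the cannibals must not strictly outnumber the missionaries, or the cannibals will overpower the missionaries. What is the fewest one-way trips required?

Counting alone: each trip to the right bank takes at most 3 across and each return brings at least 1 back, so after t trips out (and t−1 returns) at most 3t − (t−1) of the 11 are across; that first reaches 11 at t = 5, so at least 9 crossings are needed.
The plan below uses exactly 9 crossings, so it is optimal:
1. 3 cannibals → the right bank.  (the left bank: 6M 2C; the right bank: 0M 3C)
2. 1 cannibal ← the left bank.  (the left bank: 6M 3C; the right bank: 0M 2C)
3. 3 missionaries → the right bank.  (the left bank: 3M 3C; the right bank: 3M 2C)
4. 1 missionary ← the left bank.  (the left bank: 4M 3C; the right bank: 2M 2C)
5. 2 missionaries and 1 cannibal → the right bank.  (the left bank: 2M 2C; the right bank: 4M 3C)
6. 1 missionary ← the left bank.  (the left bank: 3M 2C; the right bank: 3M 3C)
7. 2 missionaries and 1 cannibal → the right bank.  (the left bank: 1M 1C; the right bank: 5M 4C)
8. 1 missionary ← the left bank.  (the left bank: 2M 1C; the right bank: 4M 4C)
9. 2 missionaries and 1 cannibal → the right bank.  (the left bank: 0M 0C; the right bank: 6M 5C)

9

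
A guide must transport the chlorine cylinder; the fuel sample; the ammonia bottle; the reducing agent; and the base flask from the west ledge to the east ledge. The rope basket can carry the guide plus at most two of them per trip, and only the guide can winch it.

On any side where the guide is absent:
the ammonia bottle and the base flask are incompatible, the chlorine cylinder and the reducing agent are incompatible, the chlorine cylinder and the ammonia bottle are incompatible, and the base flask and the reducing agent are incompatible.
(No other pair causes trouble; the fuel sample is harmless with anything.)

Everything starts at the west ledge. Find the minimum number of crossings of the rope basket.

5

Counting alone: the guide can take at most 2 across per trip to the east ledge, so moving all 5 needs at least 3 loaded trips out, with a return between consecutive ones — at least 5 crossings.
The plan below uses exactly 5 crossings, so it is optimal:
1. Guide goes to the east ledge with the base flask and the chlorine cylinder.
2. Guide goes back to the west ledge alone.
3. Guide goes to the east ledge with the fuel sample.
4. Guide goes back to the west ledge alone.
5. Guide goes to the east ledge with the ammonia bottle and the reducing agent.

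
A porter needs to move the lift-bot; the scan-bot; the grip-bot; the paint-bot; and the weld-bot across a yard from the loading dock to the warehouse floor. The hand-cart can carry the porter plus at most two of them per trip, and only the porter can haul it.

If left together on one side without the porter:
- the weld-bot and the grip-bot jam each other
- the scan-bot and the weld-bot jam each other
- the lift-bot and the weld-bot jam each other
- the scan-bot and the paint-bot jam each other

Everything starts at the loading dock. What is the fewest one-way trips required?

Counting alone: the porter can take at most 2 across per trip to the warehouse floor, so moving all 5 needs at least 3 loaded trips out, with a return between consecutive ones — at least 5 crossings.
The plan below uses exactly 5 crossings, so it is optimal:
1. Porter goes to the warehouse floor with the scan-bot and the weld-bot.  [the loading dock: the grip-bot, the lift-bot, the paint-bot | the warehouse floor: the scan-bot, the weld-bot]
2. Porter goes back to the loading dock with the weld-bot.  [the loading dock: the grip-bot, the lift-bot, the paint-bot, the weld-bot | the warehouse floor: the scan-bot]
3. Porter goes to the warehouse floor with the grip-bot and the lift-bot.  [the loading dock: the paint-bot, the weld-bot | the warehouse floor: the grip-bot, the lift-bot, the scan-bot]
4. Porter goes back to the loading dock alone.  [the loading dock: the paint-bot, the weld-bot | the warehouse floor: the grip-bot, the lift-bot, the scan-bot]
5. Porter goes to the warehouse floor with the paint-bot and the weld-bot.  [the loading dock: — | the warehouse floor: the grip-bot, the lift-bot, the paint-bot, the scan-bot, the weld-bot]

5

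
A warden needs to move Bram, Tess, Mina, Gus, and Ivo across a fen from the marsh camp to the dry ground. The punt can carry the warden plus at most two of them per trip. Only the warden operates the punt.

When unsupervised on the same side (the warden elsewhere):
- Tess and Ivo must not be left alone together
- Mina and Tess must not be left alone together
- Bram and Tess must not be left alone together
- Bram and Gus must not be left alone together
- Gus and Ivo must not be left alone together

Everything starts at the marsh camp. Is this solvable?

1. Warden goes to the dry ground with Gus and Tess.  [the marsh camp: Bram, Ivo, Mina | the dry ground: Gus, Tess]
2. Warden goes back to the marsh camp alone.  [the marsh camp: Bram, Ivo, Mina | the dry ground: Gus, Tess]
3. Warden goes to the dry ground with Bram.  [the marsh camp: Ivo, Mina | the dry ground: Bram, Gus, Tess]
4. Warden goes back to the marsh camp with Gus and Tess.  [the marsh camp: Gus, Ivo, Mina, Tess | the dry ground: Bram]
5. Warden goes to the dry ground with Ivo and Mina.  [the marsh camp: Gus, Tess | the dry ground: Bram, Ivo, Mina]
6. Warden goes back to the marsh camp alone.  [the marsh camp: Gus, Tess | the dry ground: Bram, Ivo, Mina]
7. Warden goes to the dry ground with Gus and Tess.  [the marsh camp: — | the dry ground: Bram, Gus, Ivo, Mina, Tess]

Yes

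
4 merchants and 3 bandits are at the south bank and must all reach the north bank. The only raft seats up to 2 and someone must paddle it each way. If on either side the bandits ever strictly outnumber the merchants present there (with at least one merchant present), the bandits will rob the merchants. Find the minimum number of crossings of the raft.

Counting alone: each trip to the north bank takes at most 2 across and each return brings at least 1 back, so after t trips out (and t−1 returns) at most 2t − (t−1) of the 7 are across; that first reaches 7 at t = 6, so at least 11 crossings are needed.
The plan below uses exactly 11 crossings, so it is optimal:
1. 2 bandits → the north bank.  (the south bank: 4M 1B; the north bank: 0M 2B)
2. 1 bandit ← the south bank.  (the south bank: 4M 2B; the north bank: 0M 1B)
3. 2 bandits → the north bank.  (the south bank: 4M 0B; the north bank: 0M 3B)
4. 1 bandit ← the south bank.  (the south bank: 4M 1B; the north bank: 0M 2B)
5. 2 merchants → the north bank.  (the south bank: 2M 1B; the north bank: 2M 2B)
6. 1 bandit ← the south bank.  (the south bank: 2M 2B; the north bank: 2M 1B)
7. 1 merchant and 1 bandit → the north bank.  (the south bank: 1M 1B; the north bank: 3M 2B)
8. 1 merchant ← the south bank.  (the south bank: 2M 1B; the north bank: 2M 2B)
9. 1 merchant and 1 bandit → the north bank.  (the south bank: 1M 0B; the north bank: 3M 3B)
10. 1 bandit ← the south bank.  (the south bank: 1M 1B; the north bank: 3M 2B)
11. 1 merchant and 1 bandit → the north bank.  (the south bank: 0M 0B; the north bank: 4M 3B)

11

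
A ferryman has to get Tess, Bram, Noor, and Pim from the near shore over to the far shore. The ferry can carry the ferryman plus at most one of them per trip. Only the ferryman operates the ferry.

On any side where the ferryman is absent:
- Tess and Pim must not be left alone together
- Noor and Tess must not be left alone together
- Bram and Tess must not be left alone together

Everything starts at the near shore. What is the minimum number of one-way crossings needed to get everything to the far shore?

Following every safe sequence of crossings from the start, the most of the 4 that can be at the far shore as the ferry arrives there on crossings 1, 3 is 1, 2 respectively; the best ever achieved is 2 of 4.
From crossing 5 on, no configuration arises that was not already reachable earlier: only 9 distinct safe configurations (who is on which side, and where the ferry is) can ever be reached, none of them has everyone across, and every continuation just revisits them. So no valid plan exists.

impossible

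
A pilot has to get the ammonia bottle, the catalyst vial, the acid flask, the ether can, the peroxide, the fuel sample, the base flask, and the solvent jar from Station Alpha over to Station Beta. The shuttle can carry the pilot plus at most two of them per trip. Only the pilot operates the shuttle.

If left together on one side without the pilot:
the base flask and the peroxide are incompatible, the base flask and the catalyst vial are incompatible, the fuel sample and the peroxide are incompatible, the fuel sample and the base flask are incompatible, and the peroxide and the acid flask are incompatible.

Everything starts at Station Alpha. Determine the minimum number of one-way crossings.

Counting alone: the pilot can take at most 2 across per trip to Station Beta, so moving all 8 needs at least 4 loaded trips out, with a return between consecutive ones — at least 7 crossings.
The safety rule pushes this higher. Following every safe sequence of crossings, the most of the 8 that can be at Station Beta as the shuttle arrives there on crossings 7, 9, 11 is 5, 6, 7 respectively — never all 8.
So no plan with fewer than 13 crossings exists, and this one achieves 13:
1. Pilot goes to Station Beta with the base flask and the peroxide.  [Station Alpha: the acid flask, the ammonia bottle, the catalyst vial, the ether can, the fuel sample, the solvent jar | Station Beta: the base flask, the peroxide]
2. Pilot goes back to Station Alpha with the peroxide.  [Station Alpha: the acid flask, the ammonia bottle, the catalyst vial, the ether can, the fuel sample, the peroxide, the solvent jar | Station Beta: the base flask]
3. Pilot goes to Station Beta with the ammonia bottle and the peroxide.  [Station Alpha: the acid flask, the catalyst vial, the ether can, the fuel sample, the solvent jar | Station Beta: the ammonia bottle, the base flask, the peroxide]
4. Pilot goes back to Station Alpha with the peroxide.  [Station Alpha: the acid flask, the catalyst vial, the ether can, the fuel sample, the peroxide, the solvent jar | Station Beta: the ammonia bottle, the base flask]
5. Pilot goes to Station Beta with the catalyst vial and the peroxide.  [Station Alpha: the acid flask, the ether can, the fuel sample, the solvent jar | Station Beta: the ammonia bottle, the base flask, the catalyst vial, the peroxide]
6. Pilot goes back to Station Alpha with the base flask.  [Station Alpha: the acid flask, the base flask, the ether can, the fuel sample, the solvent jar | Station Beta: the ammonia bottle, the catalyst vial, the peroxide]
7. Pilot goes to Station Beta with the acid flask and the fuel sample.  [Station Alpha: the base flask, the ether can, the solvent jar | Station Beta: the acid flask, the ammonia bottle, the catalyst vial, the fuel sample, the peroxide]
8. Pilot goes back to Station Alpha with the peroxide.  [Station Alpha: the base flask, the ether can, the peroxide, the solvent jar | Station Beta: the acid flask, the ammonia bottle, the catalyst vial, the fuel sample]
9. Pilot goes to Station Beta with the ether can and the peroxide.  [Station Alpha: the base flask, the solvent jar | Station Beta: the acid flask, the ammonia bottle, the catalyst vial, the ether can, the fuel sample, the peroxide]
10. Pilot goes back to Station Alpha with the peroxide.  [Station Alpha: the base flask, the peroxide, the solvent jar | Station Beta: the acid flask, the ammonia bottle, the catalyst vial, the ether can, the fuel sample]
11. Pilot goes to Station Beta with the peroxide and the solvent jar.  [Station Alpha: the base flask | Station Beta: the acid flask, the ammonia bottle, the catalyst vial, the ether can, the fuel sample, the peroxide, the solvent jar]
12. Pilot goes back to Station Alpha with the peroxide.  [Station Alpha: the base flask, the peroxide | Station Beta: the acid flask, the ammonia bottle, the catalyst vial, the ether can, the fuel sample, the solvent jar]
13. Pilot goes to Station Beta with the base flask and the peroxide.  [Station Alpha: — | Station Beta: the acid flask, the ammonia bottle, the base flask, the catalyst vial, the ether can, the fuel sample, the peroxide, the solvent jar]

13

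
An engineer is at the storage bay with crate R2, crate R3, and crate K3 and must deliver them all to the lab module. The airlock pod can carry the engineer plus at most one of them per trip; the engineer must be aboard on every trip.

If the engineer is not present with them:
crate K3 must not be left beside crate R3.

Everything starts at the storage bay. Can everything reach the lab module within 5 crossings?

Yes — this plan uses 5 crossings (≤ 5):
1. Engineer goes to the lab module with crate R3.
2. Engineer goes back to the storage bay alone.
3. Engineer goes to the lab module with crate R2.
4. Engineer goes back to the storage bay alone.
5. Engineer goes to the lab module with crate K3.

Yes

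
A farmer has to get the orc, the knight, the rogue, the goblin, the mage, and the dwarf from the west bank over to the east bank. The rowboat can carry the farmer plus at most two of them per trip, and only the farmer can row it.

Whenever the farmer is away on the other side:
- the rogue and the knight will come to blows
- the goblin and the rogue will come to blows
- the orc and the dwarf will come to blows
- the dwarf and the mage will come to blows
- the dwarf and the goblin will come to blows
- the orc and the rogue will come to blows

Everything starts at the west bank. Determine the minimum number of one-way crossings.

7

Counting alone: the farmer can take at most 2 across per trip to the east bank, so moving all 6 needs at least 3 loaded trips out, with a return between consecutive ones — at least 5 crossings.
The safety rule pushes this higher. Following every safe sequence of crossings, the most of the 6 that can be at the east bank as the rowboat arrives there on crossing 5 is 4 — never all 6.
So no plan with fewer than 7 crossings exists, and this one achieves 7:
1. Farmer goes to the east bank with the dwarf and the rogue.  [the west bank: the goblin, the knight, the mage, the orc | the east bank: the dwarf, the rogue]
2. Farmer goes back to the west bank alone.  [the west bank: the goblin, the knight, the mage, the orc | the east bank: the dwarf, the rogue]
3. Farmer goes to the east bank with the knight and the orc.  [the west bank: the goblin, the mage | the east bank: the dwarf, the knight, the orc, the rogue]
4. Farmer goes back to the west bank with the dwarf and the rogue.  [the west bank: the dwarf, the goblin, the mage, the rogue | the east bank: the knight, the orc]
5. Farmer goes to the east bank with the goblin and the mage.  [the west bank: the dwarf, the rogue | the east bank: the goblin, the knight, the mage, the orc]
6. Farmer goes back to the west bank alone.  [the west bank: the dwarf, the rogue | the east bank: the goblin, the knight, the mage, the orc]
7. Farmer goes to the east bank with the dwarf and the rogue.  [the west bank: — | the east bank: the dwarf, the goblin, the knight, the mage, the orc, the rogue]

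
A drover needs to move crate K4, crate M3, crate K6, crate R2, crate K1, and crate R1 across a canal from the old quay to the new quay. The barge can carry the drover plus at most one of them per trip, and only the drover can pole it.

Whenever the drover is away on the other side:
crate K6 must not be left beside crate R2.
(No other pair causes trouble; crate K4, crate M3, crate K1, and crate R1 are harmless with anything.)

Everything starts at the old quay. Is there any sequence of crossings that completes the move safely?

Yes

1. Drover goes to the new quay with crate K6.  [the old quay: crate K1, crate K4, crate M3, crate R1, crate R2 | the new quay: crate K6]
2. Drover goes back to the old quay alone.  [the old quay: crate K1, crate K4, crate M3, crate R1, crate R2 | the new quay: crate K6]
3. Drover goes to the new quay with crate K4.  [the old quay: crate K1, crate M3, crate R1, crate R2 | the new quay: crate K4, crate K6]
4. Drover goes back to the old quay alone.  [the old quay: crate K1, crate M3, crate R1, crate R2 | the new quay: crate K4, crate K6]
5. Drover goes to the new quay with crate M3.  [the old quay: crate K1, crate R1, crate R2 | the new quay: crate K4, crate K6, crate M3]
6. Drover goes back to the old quay alone.  [the old quay: crate K1, crate R1, crate R2 | the new quay: crate K4, crate K6, crate M3]
7. Drover goes to the new quay with crate K1.  [the old quay: crate R1, crate R2 | the new quay: crate K1, crate K4, crate K6, crate M3]
8. Drover goes back to the old quay alone.  [the old quay: crate R1, crate R2 | the new quay: crate K1, crate K4, crate K6, crate M3]
9. Drover goes to the new quay with crate R1.  [the old quay: crate R2 | the new quay: crate K1, crate K4, crate K6, crate M3, crate R1]
10. Drover goes back to the old quay alone.  [the old quay: crate R2 | the new quay: crate K1, crate K4, crate K6, crate M3, crate R1]
11. Drover goes to the new quay with crate R2.  [the old quay: — | the new quay: crate K1, crate K4, crate K6, crate M3, crate R1, crate R2]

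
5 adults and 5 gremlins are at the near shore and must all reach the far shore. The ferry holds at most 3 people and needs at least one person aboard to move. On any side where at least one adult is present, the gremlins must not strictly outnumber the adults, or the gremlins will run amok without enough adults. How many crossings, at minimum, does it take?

11

Counting alone: each trip to the far shore takes at most 3 across and each return brings at least 1 back, so after t trips out (and t−1 returns) at most 3t − (t−1) of the 10 are across; that first reaches 10 at t = 5, so at least 9 crossings are needed.
The safety rule pushes this higher. Following every safe sequence of crossings, the most of the 10 that can be at the far shore as the ferry arrives there on crossing 9 is 9 — never all 10.
So no plan with fewer than 11 crossings exists, and this one achieves 11:
1. 2 gremlins → the far shore.  (the near shore: 5A 3G; the far shore: 0A 2G)
2. 1 gremlin ← the near shore.  (the near shore: 5A 4G; the far shore: 0A 1G)
3. 3 gremlins → the far shore.  (the near shore: 5A 1G; the far shore: 0A 4G)
4. 1 gremlin ← the near shore.  (the near shore: 5A 2G; the far shore: 0A 3G)
5. 3 adults → the far shore.  (the near shore: 2A 2G; the far shore: 3A 3G)
6. 1 adult and 1 gremlin ← the near shore.  (the near shore: 3A 3G; the far shore: 2A 2G)
7. 3 adults → the far shore.  (the near shore: 0A 3G; the far shore: 5A 2G)
8. 1 gremlin ← the near shore.  (the near shore: 0A 4G; the far shore: 5A 1G)
9. 2 gremlins → the far shore.  (the near shore: 0A 2G; the far shore: 5A 3G)
10. 1 gremlin ← the near shore.  (the near shore: 0A 3G; the far shore: 5A 2G)
11. 3 gremlins → the far shore.  (the near shore: 0A 0G; the far shore: 5A 5G)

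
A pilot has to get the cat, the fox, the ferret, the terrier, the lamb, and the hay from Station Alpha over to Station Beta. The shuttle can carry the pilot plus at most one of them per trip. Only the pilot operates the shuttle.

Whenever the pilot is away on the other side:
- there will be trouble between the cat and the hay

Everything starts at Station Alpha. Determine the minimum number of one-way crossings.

Counting alone: the pilot can take at most 1 across per trip to Station Beta, so moving all 6 needs at least 6 loaded trips out, with a return between consecutive ones — at least 11 crossings.
The plan below uses exactly 11 crossings, so it is optimal:
1. Pilot goes to Station Beta with the cat.
2. Pilot goes back to Station Alpha alone.
3. Pilot goes to Station Beta with the fox.
4. Pilot goes back to Station Alpha alone.
5. Pilot goes to Station Beta with the ferret.
6. Pilot goes back to Station Alpha alone.
7. Pilot goes to Station Beta with the terrier.
8. Pilot goes back to Station Alpha alone.
9. Pilot goes to Station Beta with the lamb.
10. Pilot goes back to Station Alpha alone.
11. Pilot goes to Station Beta with the hay.

11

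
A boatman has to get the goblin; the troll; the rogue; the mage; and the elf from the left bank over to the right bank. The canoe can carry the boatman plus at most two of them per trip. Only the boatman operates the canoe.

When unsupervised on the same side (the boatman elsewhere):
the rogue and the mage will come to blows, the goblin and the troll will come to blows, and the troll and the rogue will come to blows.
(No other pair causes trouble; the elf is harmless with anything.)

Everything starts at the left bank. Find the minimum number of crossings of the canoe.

5

Counting alone: the boatman can take at most 2 across per trip to the right bank, so moving all 5 needs at least 3 loaded trips out, with a return between consecutive ones — at least 5 crossings.
The plan below uses exactly 5 crossings, so it is optimal:
1. Boatman goes to the right bank with the goblin and the rogue.  [the left bank: the elf, the mage, the troll | the right bank: the goblin, the rogue]
2. Boatman goes back to the left bank alone.  [the left bank: the elf, the mage, the troll | the right bank: the goblin, the rogue]
3. Boatman goes to the right bank with the elf.  [the left bank: the mage, the troll | the right bank: the elf, the goblin, the rogue]
4. Boatman goes back to the left bank alone.  [the left bank: the mage, the troll | the right bank: the elf, the goblin, the rogue]
5. Boatman goes to the right bank with the mage and the troll.  [the left bank: — | the right bank: the elf, the goblin, the mage, the rogue, the troll]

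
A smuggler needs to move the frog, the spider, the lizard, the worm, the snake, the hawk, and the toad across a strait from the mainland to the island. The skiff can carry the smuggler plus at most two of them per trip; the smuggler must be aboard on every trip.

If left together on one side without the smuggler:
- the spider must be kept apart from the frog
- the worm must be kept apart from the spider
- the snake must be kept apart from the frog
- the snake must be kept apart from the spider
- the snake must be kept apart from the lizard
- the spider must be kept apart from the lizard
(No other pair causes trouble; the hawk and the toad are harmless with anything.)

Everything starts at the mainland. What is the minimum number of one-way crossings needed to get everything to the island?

Counting alone: the smuggler can take at most 2 across per trip to the island, so moving all 7 needs at least 4 loaded trips out, with a return between consecutive ones — at least 7 crossings.
The safety rule pushes this higher. Following every safe sequence of crossings, the most of the 7 that can be at the island as the skiff arrives there on crossings 7, 9 is 5, 6 respectively — never all 7.
So no plan with fewer than 11 crossings exists, and this one achieves 11:
1. Smuggler goes to the island with the snake and the spider.
2. Smuggler goes back to the mainland with the spider.
3. Smuggler goes to the island with the spider and the worm.
4. Smuggler goes back to the mainland with the spider.
5. Smuggler goes to the island with the frog and the lizard.
6. Smuggler goes back to the mainland with the snake.
7. Smuggler goes to the island with the hawk and the spider.
8. Smuggler goes back to the mainland with the spider.
9. Smuggler goes to the island with the spider and the toad.
10. Smuggler goes back to the mainland with the spider.
11. Smuggler goes to the island with the snake and the spider.

11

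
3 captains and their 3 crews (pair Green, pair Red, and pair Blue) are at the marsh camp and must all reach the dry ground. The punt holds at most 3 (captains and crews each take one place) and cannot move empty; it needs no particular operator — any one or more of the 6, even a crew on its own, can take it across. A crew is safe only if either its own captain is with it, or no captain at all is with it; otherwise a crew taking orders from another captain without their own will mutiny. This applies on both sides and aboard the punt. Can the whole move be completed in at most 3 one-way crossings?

Counting alone: each trip to the dry ground takes at most 3 across and each return brings at least 1 back, so after t trips out (and t−1 returns) at most 3t − (t−1) of the 6 are across; that first reaches 6 at t = 3, so at least 5 crossings are needed.
Since 3 < 5, 3 crossings cannot be enough. (The shortest complete plan in fact takes 5:)
1. captain Green and crew Green cross → the dry ground.
2. captain Green crosses ← the marsh camp.
3. captain Blue, captain Green, and captain Red cross → the dry ground.
4. crew Green crosses ← the marsh camp.
5. crew Blue, crew Green, and crew Red cross → the dry ground.

No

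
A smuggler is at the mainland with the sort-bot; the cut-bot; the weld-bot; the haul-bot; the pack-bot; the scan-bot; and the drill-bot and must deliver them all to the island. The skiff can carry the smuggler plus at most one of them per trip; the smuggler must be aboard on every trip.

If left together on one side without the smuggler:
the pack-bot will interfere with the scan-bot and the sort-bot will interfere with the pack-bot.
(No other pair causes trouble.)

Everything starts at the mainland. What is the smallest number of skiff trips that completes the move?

15

Counting alone: the smuggler can take at most 1 across per trip to the island, so moving all 7 needs at least 7 loaded trips out, with a return between consecutive ones — at least 13 crossings.
The safety rule pushes this higher. Following every safe sequence of crossings, the most of the 7 that can be at the island as the skiff arrives there on crossing 13 is 6 — never all 7.
So no plan with fewer than 15 crossings exists, and this one achieves 15:
1. Smuggler goes to the island with the pack-bot.  [the mainland: the cut-bot, the drill-bot, the haul-bot, the scan-bot, the sort-bot, the weld-bot | the island: the pack-bot]
2. Smuggler goes back to the mainland alone.  [the mainland: the cut-bot, the drill-bot, the haul-bot, the scan-bot, the sort-bot, the weld-bot | the island: the pack-bot]
3. Smuggler goes to the island with the sort-bot.  [the mainland: the cut-bot, the drill-bot, the haul-bot, the scan-bot, the weld-bot | the island: the pack-bot, the sort-bot]
4. Smuggler goes back to the mainland with the pack-bot.  [the mainland: the cut-bot, the drill-bot, the haul-bot, the pack-bot, the scan-bot, the weld-bot | the island: the sort-bot]
5. Smuggler goes to the island with the scan-bot.  [the mainland: the cut-bot, the drill-bot, the haul-bot, the pack-bot, the weld-bot | the island: the scan-bot, the sort-bot]
6. Smuggler goes back to the mainland alone.  [the mainland: the cut-bot, the drill-bot, the haul-bot, the pack-bot, the weld-bot | the island: the scan-bot, the sort-bot]
7. Smuggler goes to the island with the cut-bot.  [the mainland: the drill-bot, the haul-bot, the pack-bot, the weld-bot | the island: the cut-bot, the scan-bot, the sort-bot]
8. Smuggler goes back to the mainland alone.  [the mainland: the drill-bot, the haul-bot, the pack-bot, the weld-bot | the island: the cut-bot, the scan-bot, the sort-bot]
9. Smuggler goes to the island with the weld-bot.  [the mainland: the drill-bot, the haul-bot, the pack-bot | the island: the cut-bot, the scan-bot, the sort-bot, the weld-bot]
10. Smuggler goes back to the mainland alone.  [the mainland: the drill-bot, the haul-bot, the pack-bot | the island: the cut-bot, the scan-bot, the sort-bot, the weld-bot]
11. Smuggler goes to the island with the haul-bot.  [the mainland: the drill-bot, the pack-bot | the island: the cut-bot, the haul-bot, the scan-bot, the sort-bot, the weld-bot]
12. Smuggler goes back to the mainland alone.  [the mainland: the drill-bot, the pack-bot | the island: the cut-bot, the haul-bot, the scan-bot, the sort-bot, the weld-bot]
13. Smuggler goes to the island with the drill-bot.  [the mainland: the pack-bot | the island: the cut-bot, the drill-bot, the haul-bot, the scan-bot, the sort-bot, the weld-bot]
14. Smuggler goes back to the mainland alone.  [the mainland: the pack-bot | the island: the cut-bot, the drill-bot, the haul-bot, the scan-bot, the sort-bot, the weld-bot]
15. Smuggler goes to the island with the pack-bot.  [the mainland: — | the island: the cut-bot, the drill-bot, the haul-bot, the pack-bot, the scan-bot, the sort-bot, the weld-bot]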